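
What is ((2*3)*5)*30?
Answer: 900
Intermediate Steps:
((2*3)*5)*30 = (6*5)*30 = 30*30 = 900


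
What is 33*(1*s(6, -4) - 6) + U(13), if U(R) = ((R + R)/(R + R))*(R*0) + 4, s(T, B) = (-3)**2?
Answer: 103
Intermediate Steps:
s(T, B) = 9
U(R) = 4 (U(R) = ((2*R)/((2*R)))*0 + 4 = ((2*R)*(1/(2*R)))*0 + 4 = 1*0 + 4 = 0 + 4 = 4)
33*(1*s(6, -4) - 6) + U(13) = 33*(1*9 - 6) + 4 = 33*(9 - 6) + 4 = 33*3 + 4 = 99 + 4 = 103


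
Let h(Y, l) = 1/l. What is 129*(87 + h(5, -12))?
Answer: 44849/4 ≈ 11212.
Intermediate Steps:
129*(87 + h(5, -12)) = 129*(87 + 1/(-12)) = 129*(87 - 1/12) = 129*(1043/12) = 44849/4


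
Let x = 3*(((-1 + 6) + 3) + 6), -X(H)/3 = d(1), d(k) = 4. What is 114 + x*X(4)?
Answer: -390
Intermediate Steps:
X(H) = -12 (X(H) = -3*4 = -12)
x = 42 (x = 3*((5 + 3) + 6) = 3*(8 + 6) = 3*14 = 42)
114 + x*X(4) = 114 + 42*(-12) = 114 - 504 = -390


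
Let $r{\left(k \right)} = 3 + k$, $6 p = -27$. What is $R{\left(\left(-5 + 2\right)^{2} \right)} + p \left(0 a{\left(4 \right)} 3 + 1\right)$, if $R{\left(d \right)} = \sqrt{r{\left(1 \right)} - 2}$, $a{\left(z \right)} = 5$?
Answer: $- \frac{9}{2} + \sqrt{2} \approx -3.0858$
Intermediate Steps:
$p = - \frac{9}{2}$ ($p = \frac{1}{6} \left(-27\right) = - \frac{9}{2} \approx -4.5$)
$R{\left(d \right)} = \sqrt{2}$ ($R{\left(d \right)} = \sqrt{\left(3 + 1\right) - 2} = \sqrt{4 - 2} = \sqrt{2}$)
$R{\left(\left(-5 + 2\right)^{2} \right)} + p \left(0 a{\left(4 \right)} 3 + 1\right) = \sqrt{2} - \frac{9 \left(0 \cdot 5 \cdot 3 + 1\right)}{2} = \sqrt{2} - \frac{9 \left(0 \cdot 3 + 1\right)}{2} = \sqrt{2} - \frac{9 \left(0 + 1\right)}{2} = \sqrt{2} - \frac{9}{2} = - \frac{9}{2} + \sqrt{2}$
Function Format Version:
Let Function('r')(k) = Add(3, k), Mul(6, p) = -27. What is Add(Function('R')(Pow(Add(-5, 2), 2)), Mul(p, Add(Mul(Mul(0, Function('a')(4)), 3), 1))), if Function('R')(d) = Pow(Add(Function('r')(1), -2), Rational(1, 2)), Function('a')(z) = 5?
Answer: Add(Rational(-9, 2), Pow(2, Rational(1, 2))) ≈ -3.0858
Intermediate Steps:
p = Rational(-9, 2) (p = Mul(Rational(1, 6), -27) = Rational(-9, 2) ≈ -4.5000)
Function('R')(d) = Pow(2, Rational(1, 2)) (Function('R')(d) = Pow(Add(Add(3, 1), -2), Rational(1, 2)) = Pow(Add(4, -2), Rational(1, 2)) = Pow(2, Rational(1, 2)))
Add(Function('R')(Pow(Add(-5, 2), 2)), Mul(p, Add(Mul(Mul(0, Function('a')(4)), 3), 1))) = Add(Pow(2, Rational(1, 2)), Mul(Rational(-9, 2), Add(Mul(Mul(0, 5), 3), 1))) = Add(Pow(2, Rational(1, 2)), Mul(Rational(-9, 2), Add(Mul(0, 3), 1))) = Add(Pow(2, Rational(1, 2)), Mul(Rational(-9, 2), Add(0, 1))) = Add(Pow(2, Rational(1, 2)), Mul(Rational(-9, 2), 1)) = Add(Pow(2, Rational(1, 2)), Rational(-9, 2)) = Add(Rational(-9, 2), Pow(2, Rational(1, 2)))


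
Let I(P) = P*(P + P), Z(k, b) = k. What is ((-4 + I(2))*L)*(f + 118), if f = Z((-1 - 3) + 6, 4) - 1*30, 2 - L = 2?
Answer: 0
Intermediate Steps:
L = 0 (L = 2 - 1*2 = 2 - 2 = 0)
I(P) = 2*P² (I(P) = P*(2*P) = 2*P²)
f = -28 (f = ((-1 - 3) + 6) - 1*30 = (-4 + 6) - 30 = 2 - 30 = -28)
((-4 + I(2))*L)*(f + 118) = ((-4 + 2*2²)*0)*(-28 + 118) = ((-4 + 2*4)*0)*90 = ((-4 + 8)*0)*90 = (4*0)*90 = 0*90 = 0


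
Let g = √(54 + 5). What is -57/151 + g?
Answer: -57/151 + √59 ≈ 7.3037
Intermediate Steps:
g = √59 ≈ 7.6811
-57/151 + g = -57/151 + √59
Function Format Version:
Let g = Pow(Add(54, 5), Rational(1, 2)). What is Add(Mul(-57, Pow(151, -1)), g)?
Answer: Add(Rational(-57, 151), Pow(59, Rational(1, 2))) ≈ 7.3037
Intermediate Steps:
g = Pow(59, Rational(1, 2)) ≈ 7.6811
Add(Mul(-57, Pow(151, -1)), g) = Add(Mul(-57, Pow(151, -1)), Pow(59, Rational(1, 2))) = Add(Mul(-57, Rational(1, 151)), Pow(59, Rational(1, 2))) = Add(Rational(-57, 151), Pow(59, Rational(1, 2)))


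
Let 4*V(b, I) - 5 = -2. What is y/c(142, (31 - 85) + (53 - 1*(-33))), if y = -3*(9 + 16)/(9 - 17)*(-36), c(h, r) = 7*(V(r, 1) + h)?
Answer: -1350/3997 ≈ -0.33775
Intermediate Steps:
V(b, I) = ¾ (V(b, I) = 5/4 + (¼)*(-2) = 5/4 - ½ = ¾)
c(h, r) = 21/4 + 7*h (c(h, r) = 7*(¾ + h) = 21/4 + 7*h)
y = -675/2 (y = -75/(-8)*(-36) = -75*(-1)/8*(-36) = -3*(-25/8)*(-36) = (75/8)*(-36) = -675/2 ≈ -337.50)
y/c(142, (31 - 85) + (53 - 1*(-33))) = -675/(2*(21/4 + 7*142)) = -675/(2*(21/4 + 994)) = -675/(2*3997/4) = -675/2*4/3997 = -1350/3997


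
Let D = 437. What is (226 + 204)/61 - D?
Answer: -26227/61 ≈ -429.95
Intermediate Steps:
(226 + 204)/61 - D = (226 + 204)/61 - 1*437 = 430*(1/61) - 437 = 430/61 - 437 = -26227/61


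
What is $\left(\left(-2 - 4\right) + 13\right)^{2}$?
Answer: $49$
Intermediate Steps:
$\left(\left(-2 - 4\right) + 13\right)^{2} = \left(-6 + 13\right)^{2} = 7^{2} = 49$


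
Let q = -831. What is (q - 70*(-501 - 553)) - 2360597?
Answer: -2287648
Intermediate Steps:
(q - 70*(-501 - 553)) - 2360597 = (-831 - 70*(-501 - 553)) - 2360597 = (-831 - 70*(-1054)) - 2360597 = (-831 + 73780) - 2360597 = 72949 - 2360597 = -2287648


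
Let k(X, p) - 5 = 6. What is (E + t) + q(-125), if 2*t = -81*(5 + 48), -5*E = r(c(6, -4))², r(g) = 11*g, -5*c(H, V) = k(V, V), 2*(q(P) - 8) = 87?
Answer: -276516/125 ≈ -2212.1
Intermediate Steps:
k(X, p) = 11 (k(X, p) = 5 + 6 = 11)
q(P) = 103/2 (q(P) = 8 + (½)*87 = 8 + 87/2 = 103/2)
c(H, V) = -11/5 (c(H, V) = -⅕*11 = -11/5)
E = -14641/125 (E = -(11*(-11/5))²/5 = -(-121/5)²/5 = -⅕*14641/25 = -14641/125 ≈ -117.13)
t = -4293/2 (t = (-81*(5 + 48))/2 = (-81*53)/2 = (½)*(-4293) = -4293/2 ≈ -2146.5)
(E + t) + q(-125) = (-14641/125 - 4293/2) + 103/2 = -565907/250 + 103/2 = -276516/125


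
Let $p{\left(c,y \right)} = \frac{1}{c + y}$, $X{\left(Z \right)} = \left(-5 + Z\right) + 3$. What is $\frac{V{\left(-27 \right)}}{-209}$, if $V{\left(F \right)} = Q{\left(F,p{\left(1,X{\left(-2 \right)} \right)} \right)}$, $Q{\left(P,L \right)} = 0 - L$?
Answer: $- \frac{1}{627} \approx -0.0015949$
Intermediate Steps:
$X{\left(Z \right)} = -2 + Z$
$Q{\left(P,L \right)} = - L$
$V{\left(F \right)} = \frac{1}{3}$ ($V{\left(F \right)} = - \frac{1}{1 - 4} = - \frac{1}{-3} = \left(-1\right) \left(- \frac{1}{3}\right) = \frac{1}{3}$)
$\frac{V{\left(-27 \right)}}{-209} = \frac{1}{3 \left(-209\right)} = \frac{1}{3} \left(- \frac{1}{209}\right) = - \frac{1}{627}$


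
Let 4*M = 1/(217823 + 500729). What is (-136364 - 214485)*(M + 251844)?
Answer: -253962764225130497/2874208 ≈ -8.8359e+10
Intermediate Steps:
M = 1/2874208 (M = 1/(4*(217823 + 500729)) = (¼)/718552 = (¼)*(1/718552) = 1/2874208 ≈ 3.4792e-7)
(-136364 - 214485)*(M + 251844) = (-136364 - 214485)*(1/2874208 + 251844) = -350849*723852039553/2874208 = -253962764225130497/2874208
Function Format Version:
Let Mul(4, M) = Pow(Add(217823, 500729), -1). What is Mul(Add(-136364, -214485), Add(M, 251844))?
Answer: Rational(-253962764225130497, 2874208) ≈ -8.8359e+10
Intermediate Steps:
M = Rational(1, 2874208) (M = Mul(Rational(1, 4), Pow(Add(217823, 500729), -1)) = Mul(Rational(1, 4), Pow(718552, -1)) = Mul(Rational(1, 4), Rational(1, 718552)) = Rational(1, 2874208) ≈ 3.4792e-7)
Mul(Add(-136364, -214485), Add(M, 251844)) = Mul(Add(-136364, -214485), Add(Rational(1, 2874208), 251844)) = Mul(-350849, Rational(723852039553, 2874208)) = Rational(-253962764225130497, 2874208)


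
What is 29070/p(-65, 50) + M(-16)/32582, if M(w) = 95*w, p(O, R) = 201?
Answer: 157808870/1091497 ≈ 144.58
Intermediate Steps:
29070/p(-65, 50) + M(-16)/32582 = 29070/201 + (95*(-16))/32582 = 29070*(1/201) - 1520*1/32582 = 9690/67 - 760/16291 = 157808870/1091497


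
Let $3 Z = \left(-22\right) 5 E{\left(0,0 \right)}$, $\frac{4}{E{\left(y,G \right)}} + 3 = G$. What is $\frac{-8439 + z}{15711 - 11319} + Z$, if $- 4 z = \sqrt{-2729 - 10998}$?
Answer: $\frac{206281}{4392} - \frac{i \sqrt{13727}}{17568} \approx 46.967 - 0.0066691 i$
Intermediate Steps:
$E{\left(y,G \right)} = \frac{4}{-3 + G}$
$z = - \frac{i \sqrt{13727}}{4}$ ($z = - \frac{\sqrt{-2729 - 10998}}{4} = - \frac{\sqrt{-13727}}{4} = - \frac{i \sqrt{13727}}{4} \approx - 29.291 i$)
$Z = \frac{440}{9}$ ($Z = \frac{\left(-22\right) 5 \frac{4}{-3 + 0}}{3} = \frac{\left(-110\right) \frac{4}{-3}}{3} = \frac{\left(-110\right) 4 \left(- \frac{1}{3}\right)}{3} = \frac{\left(-110\right) \left(- \frac{4}{3}\right)}{3} = \frac{1}{3} \cdot \frac{440}{3} = \frac{440}{9} \approx 48.889$)
$\frac{-8439 + z}{15711 - 11319} + Z = \frac{-8439 - \frac{i \sqrt{13727}}{4}}{15711 - 11319} + \frac{440}{9} = \frac{-8439 - \frac{i \sqrt{13727}}{4}}{4392} + \frac{440}{9} = \left(-8439 - \frac{i \sqrt{13727}}{4}\right) \frac{1}{4392} + \frac{440}{9} = \left(- \frac{2813}{1464} - \frac{i \sqrt{13727}}{17568}\right) + \frac{440}{9} = \frac{206281}{4392} - \frac{i \sqrt{13727}}{17568}$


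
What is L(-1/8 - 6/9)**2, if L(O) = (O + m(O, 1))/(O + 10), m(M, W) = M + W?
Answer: 196/48841 ≈ 0.0040130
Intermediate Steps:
L(O) = (1 + 2*O)/(10 + O) (L(O) = (O + (O + 1))/(O + 10) = (O + (1 + O))/(10 + O) = (1 + 2*O)/(10 + O))
L(-1/8 - 6/9)**2 = ((1 + 2*(-1/8 - 6/9))/(10 + (-1/8 - 6/9)))**2 = ((1 + 2*(-1*1/8 - 6*1/9))/(10 + (-1*1/8 - 6*1/9)))**2 = ((1 + 2*(-1/8 - 2/3))/(10 + (-1/8 - 2/3)))**2 = ((1 + 2*(-19/24))/(10 - 19/24))**2 = ((1 - 19/12)/(221/24))**2 = ((24/221)*(-7/12))**2 = (-14/221)**2 = 196/48841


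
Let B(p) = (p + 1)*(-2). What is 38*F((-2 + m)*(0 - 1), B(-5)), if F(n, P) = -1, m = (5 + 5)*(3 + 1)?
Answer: -38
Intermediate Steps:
m = 40 (m = 10*4 = 40)
B(p) = -2 - 2*p (B(p) = (1 + p)*(-2) = -2 - 2*p)
38*F((-2 + m)*(0 - 1), B(-5)) = 38*(-1) = -38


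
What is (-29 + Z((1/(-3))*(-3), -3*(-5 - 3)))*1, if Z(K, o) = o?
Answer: -5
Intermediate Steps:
(-29 + Z((1/(-3))*(-3), -3*(-5 - 3)))*1 = (-29 - 3*(-5 - 3))*1 = (-29 - 3*(-8))*1 = (-29 + 24)*1 = -5*1 = -5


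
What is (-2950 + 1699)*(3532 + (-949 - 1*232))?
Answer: -2941101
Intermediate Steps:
(-2950 + 1699)*(3532 + (-949 - 1*232)) = -1251*(3532 + (-949 - 232)) = -1251*(3532 - 1181) = -1251*2351 = -2941101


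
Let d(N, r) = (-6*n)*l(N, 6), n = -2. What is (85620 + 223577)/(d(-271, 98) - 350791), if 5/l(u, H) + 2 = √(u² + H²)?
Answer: -2656380174170177/3013723462188891 - 6183940*√73477/3013723462188891 ≈ -0.88143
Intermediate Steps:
l(u, H) = 5/(-2 + √(H² + u²)) (l(u, H) = 5/(-2 + √(u² + H²)) = 5/(-2 + √(H² + u²)))
d(N, r) = 60/(-2 + √(36 + N²)) (d(N, r) = (-6*(-2))*(5/(-2 + √(6² + N²))) = 12*(5/(-2 + √(36 + N²))) = 60/(-2 + √(36 + N²)))
(85620 + 223577)/(d(-271, 98) - 350791) = (85620 + 223577)/(60/(-2 + √(36 + (-271)²)) - 350791) = 309197/(60/(-2 + √(36 + 73441)) - 350791) = 309197/(60/(-2 + √73477) - 350791) = 309197/(-350791 + 60/(-2 + √73477))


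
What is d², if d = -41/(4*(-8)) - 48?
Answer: 2235025/1024 ≈ 2182.6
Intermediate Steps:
d = -1495/32 (d = -41/(-32) - 48 = -41*(-1/32) - 48 = 41/32 - 48 = -1495/32 ≈ -46.719)
d² = (-1495/32)² = 2235025/1024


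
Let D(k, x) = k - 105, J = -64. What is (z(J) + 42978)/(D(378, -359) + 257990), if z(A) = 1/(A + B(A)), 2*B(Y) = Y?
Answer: 4125887/24793248 ≈ 0.16641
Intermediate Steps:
B(Y) = Y/2
D(k, x) = -105 + k
z(A) = 2/(3*A) (z(A) = 1/(A + A/2) = 1/(3*A/2) = 2/(3*A))
(z(J) + 42978)/(D(378, -359) + 257990) = ((⅔)/(-64) + 42978)/((-105 + 378) + 257990) = ((⅔)*(-1/64) + 42978)/(273 + 257990) = (-1/96 + 42978)/258263 = (4125887/96)*(1/258263) = 4125887/24793248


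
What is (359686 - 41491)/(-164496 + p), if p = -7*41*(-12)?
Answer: -106065/53684 ≈ -1.9757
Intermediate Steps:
p = 3444 (p = -287*(-12) = 3444)
(359686 - 41491)/(-164496 + p) = (359686 - 41491)/(-164496 + 3444) = 318195/(-161052) = 318195*(-1/161052) = -106065/53684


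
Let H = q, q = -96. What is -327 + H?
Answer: -423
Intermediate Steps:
H = -96
-327 + H = -327 - 96 = -423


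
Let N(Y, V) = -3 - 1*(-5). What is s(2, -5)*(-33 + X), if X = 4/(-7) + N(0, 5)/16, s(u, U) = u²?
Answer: -1873/14 ≈ -133.79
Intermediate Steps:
N(Y, V) = 2 (N(Y, V) = -3 + 5 = 2)
X = -25/56 (X = 4/(-7) + 2/16 = 4*(-⅐) + 2*(1/16) = -4/7 + ⅛ = -25/56 ≈ -0.44643)
s(2, -5)*(-33 + X) = 2²*(-33 - 25/56) = 4*(-1873/56) = -1873/14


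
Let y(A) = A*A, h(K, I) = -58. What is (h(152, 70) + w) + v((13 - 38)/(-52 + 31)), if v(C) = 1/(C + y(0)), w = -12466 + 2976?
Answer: -238679/25 ≈ -9547.2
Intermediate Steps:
y(A) = A**2
w = -9490
v(C) = 1/C (v(C) = 1/(C + 0**2) = 1/(C + 0) = 1/C)
(h(152, 70) + w) + v((13 - 38)/(-52 + 31)) = (-58 - 9490) + 1/((13 - 38)/(-52 + 31)) = -9548 + 1/(-25/(-21)) = -9548 + 1/(-25*(-1/21)) = -9548 + 1/(25/21) = -9548 + 21/25 = -238679/25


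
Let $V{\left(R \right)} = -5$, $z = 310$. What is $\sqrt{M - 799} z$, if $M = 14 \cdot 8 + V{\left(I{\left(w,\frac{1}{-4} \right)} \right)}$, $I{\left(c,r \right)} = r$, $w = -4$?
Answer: $620 i \sqrt{173} \approx 8154.8 i$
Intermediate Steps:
$M = 107$ ($M = 14 \cdot 8 - 5 = 112 - 5 = 107$)
$\sqrt{M - 799} z = \sqrt{107 - 799} \cdot 310 = \sqrt{-692} \cdot 310 = 2 i \sqrt{173} \cdot 310 = 620 i \sqrt{173}$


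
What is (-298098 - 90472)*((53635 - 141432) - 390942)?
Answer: 186023613230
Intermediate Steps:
(-298098 - 90472)*((53635 - 141432) - 390942) = -388570*(-87797 - 390942) = -388570*(-478739) = 186023613230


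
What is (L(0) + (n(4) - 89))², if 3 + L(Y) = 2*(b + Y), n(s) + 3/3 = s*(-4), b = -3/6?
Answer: 12100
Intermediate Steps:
b = -½ (b = -3*⅙ = -½ ≈ -0.50000)
n(s) = -1 - 4*s (n(s) = -1 + s*(-4) = -1 - 4*s)
L(Y) = -4 + 2*Y (L(Y) = -3 + 2*(-½ + Y) = -3 + (-1 + 2*Y) = -4 + 2*Y)
(L(0) + (n(4) - 89))² = ((-4 + 2*0) + ((-1 - 4*4) - 89))² = ((-4 + 0) + ((-1 - 16) - 89))² = (-4 + (-17 - 89))² = (-4 - 106)² = (-110)² = 12100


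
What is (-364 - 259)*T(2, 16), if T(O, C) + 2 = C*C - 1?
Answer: -157619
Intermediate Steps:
T(O, C) = -3 + C² (T(O, C) = -2 + (C*C - 1) = -2 + (C² - 1) = -2 + (-1 + C²) = -3 + C²)
(-364 - 259)*T(2, 16) = (-364 - 259)*(-3 + 16²) = -623*(-3 + 256) = -623*253 = -157619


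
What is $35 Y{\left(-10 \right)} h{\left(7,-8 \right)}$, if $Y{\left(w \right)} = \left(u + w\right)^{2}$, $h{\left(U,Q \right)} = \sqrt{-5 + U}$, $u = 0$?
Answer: $3500 \sqrt{2} \approx 4949.8$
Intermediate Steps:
$Y{\left(w \right)} = w^{2}$ ($Y{\left(w \right)} = \left(0 + w\right)^{2} = w^{2}$)
$35 Y{\left(-10 \right)} h{\left(7,-8 \right)} = 35 \left(-10\right)^{2} \sqrt{-5 + 7} = 35 \cdot 100 \sqrt{2} = 3500 \sqrt{2}$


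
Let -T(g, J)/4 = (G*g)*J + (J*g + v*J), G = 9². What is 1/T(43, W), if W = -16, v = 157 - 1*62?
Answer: 1/231744 ≈ 4.3151e-6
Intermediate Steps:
v = 95 (v = 157 - 62 = 95)
G = 81
T(g, J) = -380*J - 328*J*g (T(g, J) = -4*((81*g)*J + (J*g + 95*J)) = -4*(81*J*g + (95*J + J*g)) = -4*(95*J + 82*J*g) = -380*J - 328*J*g)
1/T(43, W) = 1/(-4*(-16)*(95 + 82*43)) = 1/(-4*(-16)*(95 + 3526)) = 1/(-4*(-16)*3621) = 1/231744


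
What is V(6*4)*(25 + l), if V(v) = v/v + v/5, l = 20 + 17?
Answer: 1798/5 ≈ 359.60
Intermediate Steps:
l = 37
V(v) = 1 + v/5 (V(v) = 1 + v*(⅕) = 1 + v/5)
V(6*4)*(25 + l) = (1 + (6*4)/5)*(25 + 37) = (1 + (⅕)*24)*62 = (1 + 24/5)*62 = (29/5)*62 = 1798/5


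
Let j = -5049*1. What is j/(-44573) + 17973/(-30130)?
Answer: -648984159/1342984490 ≈ -0.48324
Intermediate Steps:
j = -5049
j/(-44573) + 17973/(-30130) = -5049/(-44573) + 17973/(-30130) = -5049*(-1/44573) + 17973*(-1/30130) = 5049/44573 - 17973/30130 = -648984159/1342984490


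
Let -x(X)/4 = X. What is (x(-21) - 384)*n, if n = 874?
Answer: -262200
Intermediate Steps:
x(X) = -4*X
(x(-21) - 384)*n = (-4*(-21) - 384)*874 = (84 - 384)*874 = -300*874 = -262200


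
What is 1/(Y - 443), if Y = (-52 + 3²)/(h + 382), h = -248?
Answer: -134/59405 ≈ -0.0022557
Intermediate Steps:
Y = -43/134 (Y = (-52 + 3²)/(-248 + 382) = (-52 + 9)/134 = -43*1/134 = -43/134 ≈ -0.32090)
1/(Y - 443) = 1/(-43/134 - 443) = 1/(-59405/134) = -134/59405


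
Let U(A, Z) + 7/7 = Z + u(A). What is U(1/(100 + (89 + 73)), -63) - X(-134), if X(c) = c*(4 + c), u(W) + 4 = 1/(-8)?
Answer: -139905/8 ≈ -17488.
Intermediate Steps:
u(W) = -33/8 (u(W) = -4 + 1/(-8) = -4 - ⅛ = -33/8)
U(A, Z) = -41/8 + Z (U(A, Z) = -1 + (Z - 33/8) = -1 + (-33/8 + Z) = -41/8 + Z)
U(1/(100 + (89 + 73)), -63) - X(-134) = (-41/8 - 63) - (-134)*(4 - 134) = -545/8 - (-134)*(-130) = -545/8 - 1*17420 = -545/8 - 17420 = -139905/8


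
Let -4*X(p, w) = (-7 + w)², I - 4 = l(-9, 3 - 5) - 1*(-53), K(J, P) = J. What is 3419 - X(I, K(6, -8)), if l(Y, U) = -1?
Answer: 13677/4 ≈ 3419.3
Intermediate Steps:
I = 56 (I = 4 + (-1 - 1*(-53)) = 4 + (-1 + 53) = 4 + 52 = 56)
X(p, w) = -(-7 + w)²/4
3419 - X(I, K(6, -8)) = 3419 - (-1)*(-7 + 6)²/4 = 3419 - (-1)*(-1)²/4 = 3419 - (-1)/4 = 3419 - 1*(-¼) = 3419 + ¼ = 13677/4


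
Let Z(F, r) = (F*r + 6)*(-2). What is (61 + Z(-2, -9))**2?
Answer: 169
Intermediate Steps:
Z(F, r) = -12 - 2*F*r (Z(F, r) = (6 + F*r)*(-2) = -12 - 2*F*r)
(61 + Z(-2, -9))**2 = (61 + (-12 - 2*(-2)*(-9)))**2 = (61 + (-12 - 36))**2 = (61 - 48)**2 = 13**2 = 169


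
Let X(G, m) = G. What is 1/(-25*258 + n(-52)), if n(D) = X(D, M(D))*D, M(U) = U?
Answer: -1/3746 ≈ -0.00026695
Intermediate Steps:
n(D) = D**2 (n(D) = D*D = D**2)
1/(-25*258 + n(-52)) = 1/(-25*258 + (-52)**2) = 1/(-6450 + 2704) = 1/(-3746) = -1/3746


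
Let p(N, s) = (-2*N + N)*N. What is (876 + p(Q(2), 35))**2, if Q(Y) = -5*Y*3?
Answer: 576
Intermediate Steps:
Q(Y) = -15*Y
p(N, s) = -N**2 (p(N, s) = (-N)*N = -N**2)
(876 + p(Q(2), 35))**2 = (876 - (-15*2)**2)**2 = (876 - 1*(-30)**2)**2 = (876 - 1*900)**2 = (876 - 900)**2 = (-24)**2 = 576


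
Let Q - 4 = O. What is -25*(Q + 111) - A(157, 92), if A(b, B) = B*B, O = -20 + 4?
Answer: -10939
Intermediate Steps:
O = -16
A(b, B) = B²
Q = -12 (Q = 4 - 16 = -12)
-25*(Q + 111) - A(157, 92) = -25*(-12 + 111) - 1*92² = -25*99 - 1*8464 = -2475 - 8464 = -10939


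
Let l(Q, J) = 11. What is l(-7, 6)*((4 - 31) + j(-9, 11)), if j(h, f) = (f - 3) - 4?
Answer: -253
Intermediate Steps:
j(h, f) = -7 + f (j(h, f) = (-3 + f) - 4 = -7 + f)
l(-7, 6)*((4 - 31) + j(-9, 11)) = 11*((4 - 31) + (-7 + 11)) = 11*(-27 + 4) = 11*(-23) = -253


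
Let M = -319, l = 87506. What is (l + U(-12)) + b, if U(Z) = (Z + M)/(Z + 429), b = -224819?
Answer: -57259852/417 ≈ -1.3731e+5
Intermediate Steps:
U(Z) = (-319 + Z)/(429 + Z) (U(Z) = (Z - 319)/(Z + 429) = (-319 + Z)/(429 + Z))
(l + U(-12)) + b = (87506 + (-319 - 12)/(429 - 12)) - 224819 = (87506 - 331/417) - 224819 = 36489671/417 - 224819 = -57259852/417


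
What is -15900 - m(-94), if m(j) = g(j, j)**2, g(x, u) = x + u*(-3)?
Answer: -51244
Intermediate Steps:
g(x, u) = x - 3*u
m(j) = 4*j**2 (m(j) = (j - 3*j)**2 = (-2*j)**2 = 4*j**2)
-15900 - m(-94) = -15900 - 4*(-94)**2 = -15900 - 4*8836 = -15900 - 1*35344 = -15900 - 35344 = -51244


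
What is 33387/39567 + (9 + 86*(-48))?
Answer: -54314362/13189 ≈ -4118.2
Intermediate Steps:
33387/39567 + (9 + 86*(-48)) = 33387*(1/39567) + (9 - 4128) = 11129/13189 - 4119 = -54314362/13189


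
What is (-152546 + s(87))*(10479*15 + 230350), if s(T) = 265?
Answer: -59014217335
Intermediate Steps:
(-152546 + s(87))*(10479*15 + 230350) = (-152546 + 265)*(10479*15 + 230350) = -152281*(157185 + 230350) = -152281*387535 = -59014217335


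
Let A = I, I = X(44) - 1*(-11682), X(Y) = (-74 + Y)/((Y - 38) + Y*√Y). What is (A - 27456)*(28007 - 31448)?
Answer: 1155422741013/21287 + 2271060*√11/21287 ≈ 5.4279e+7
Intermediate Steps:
X(Y) = (-74 + Y)/(-38 + Y + Y^(3/2)) (X(Y) = (-74 + Y)/((-38 + Y) + Y^(3/2)) = (-74 + Y)/(-38 + Y + Y^(3/2)))
I = 11682 - 30/(6 + 88*√11) (I = (-74 + 44)/(-38 + 44 + 44^(3/2)) - 1*(-11682) = -30/(-38 + 44 + 88*√11) + 11682 = -30/(6 + 88*√11) + 11682 = 11682 - 30/(6 + 88*√11) ≈ 11682.)
A = 248674779/21287 - 660*√11/21287 ≈ 11682.
(A - 27456)*(28007 - 31448) = ((248674779/21287 - 660*√11/21287) - 27456)*(28007 - 31448) = (-335781093/21287 - 660*√11/21287)*(-3441) = 1155422741013/21287 + 2271060*√11/21287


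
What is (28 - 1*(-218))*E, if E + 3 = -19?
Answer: -5412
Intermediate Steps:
E = -22 (E = -3 - 19 = -22)
(28 - 1*(-218))*E = (28 - 1*(-218))*(-22) = (28 + 218)*(-22) = 246*(-22) = -5412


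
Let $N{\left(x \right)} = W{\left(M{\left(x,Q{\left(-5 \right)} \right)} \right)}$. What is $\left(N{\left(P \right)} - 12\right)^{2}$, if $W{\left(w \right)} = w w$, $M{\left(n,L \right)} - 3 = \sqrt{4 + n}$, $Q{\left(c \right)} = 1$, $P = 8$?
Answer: $513 + 216 \sqrt{3} \approx 887.12$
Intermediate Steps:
$M{\left(n,L \right)} = 3 + \sqrt{4 + n}$
$W{\left(w \right)} = w^{2}$
$N{\left(x \right)} = \left(3 + \sqrt{4 + x}\right)^{2}$
$\left(N{\left(P \right)} - 12\right)^{2} = \left(\left(3 + \sqrt{4 + 8}\right)^{2} - 12\right)^{2} = \left(\left(3 + \sqrt{12}\right)^{2} - 12\right)^{2} = \left(\left(3 + 2 \sqrt{3}\right)^{2} - 12\right)^{2} = \left(-12 + \left(3 + 2 \sqrt{3}\right)^{2}\right)^{2}$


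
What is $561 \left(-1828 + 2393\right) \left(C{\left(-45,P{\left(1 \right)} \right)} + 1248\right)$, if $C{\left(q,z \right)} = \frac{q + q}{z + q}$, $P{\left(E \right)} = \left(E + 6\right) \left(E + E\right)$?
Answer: $\frac{12291268770}{31} \approx 3.9649 \cdot 10^{8}$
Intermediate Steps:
$P{\left(E \right)} = 2 E \left(6 + E\right)$ ($P{\left(E \right)} = \left(6 + E\right) 2 E = 2 E \left(6 + E\right)$)
$C{\left(q,z \right)} = \frac{2 q}{q + z}$
$561 \left(-1828 + 2393\right) \left(C{\left(-45,P{\left(1 \right)} \right)} + 1248\right) = 561 \left(-1828 + 2393\right) \left(2 \left(-45\right) \frac{1}{-45 + 2 \cdot 1 \left(6 + 1\right)} + 1248\right) = 561 \cdot 565 \left(2 \left(-45\right) \frac{1}{-45 + 2 \cdot 1 \cdot 7} + 1248\right) = 561 \cdot 565 \left(2 \left(-45\right) \frac{1}{-45 + 14} + 1248\right) = 561 \cdot 565 \left(2 \left(-45\right) \frac{1}{-31} + 1248\right) = 561 \cdot 565 \left(2 \left(-45\right) \left(- \frac{1}{31}\right) + 1248\right) = 561 \cdot 565 \left(\frac{90}{31} + 1248\right) = 561 \cdot 565 \cdot \frac{38778}{31} = 561 \cdot \frac{21909570}{31} = \frac{12291268770}{31}$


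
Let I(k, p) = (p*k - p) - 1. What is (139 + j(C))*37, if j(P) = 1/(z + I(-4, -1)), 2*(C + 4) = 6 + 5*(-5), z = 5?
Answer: 46324/9 ≈ 5147.1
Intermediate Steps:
I(k, p) = -1 - p + k*p (I(k, p) = (k*p - p) - 1 = (-p + k*p) - 1 = -1 - p + k*p)
C = -27/2 (C = -4 + (6 + 5*(-5))/2 = -4 + (6 - 25)/2 = -4 + (½)*(-19) = -4 - 19/2 = -27/2 ≈ -13.500)
j(P) = ⅑ (j(P) = 1/(5 + (-1 - 1*(-1) - 4*(-1))) = 1/(5 + (-1 + 1 + 4)) = 1/(5 + 4) = 1/9 = ⅑)
(139 + j(C))*37 = (139 + ⅑)*37 = (1252/9)*37 = 46324/9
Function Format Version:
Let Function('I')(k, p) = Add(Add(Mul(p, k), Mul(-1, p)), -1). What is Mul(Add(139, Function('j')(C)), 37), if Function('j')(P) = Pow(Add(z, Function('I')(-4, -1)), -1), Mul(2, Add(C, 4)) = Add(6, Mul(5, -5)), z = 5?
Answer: Rational(46324, 9) ≈ 5147.1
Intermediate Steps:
Function('I')(k, p) = Add(-1, Mul(-1, p), Mul(k, p)) (Function('I')(k, p) = Add(Add(Mul(k, p), Mul(-1, p)), -1) = Add(Add(Mul(-1, p), Mul(k, p)), -1) = Add(-1, Mul(-1, p), Mul(k, p)))
C = Rational(-27, 2) (C = Add(-4, Mul(Rational(1, 2), Add(6, Mul(5, -5)))) = Add(-4, Mul(Rational(1, 2), Add(6, -25))) = Add(-4, Mul(Rational(1, 2), -19)) = Add(-4, Rational(-19, 2)) = Rational(-27, 2) ≈ -13.500)
Function('j')(P) = Rational(1, 9) (Function('j')(P) = Pow(Add(5, Add(-1, Mul(-1, -1), Mul(-4, -1))), -1) = Pow(Add(5, Add(-1, 1, 4)), -1) = Pow(Add(5, 4), -1) = Pow(9, -1) = Rational(1, 9))
Mul(Add(139, Function('j')(C)), 37) = Mul(Add(139, Rational(1, 9)), 37) = Mul(Rational(1252, 9), 37) = Rational(46324, 9)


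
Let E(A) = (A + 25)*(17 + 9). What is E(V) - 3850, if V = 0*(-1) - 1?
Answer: -3226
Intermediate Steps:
V = -1 (V = 0 - 1 = -1)
E(A) = 650 + 26*A (E(A) = (25 + A)*26 = 650 + 26*A)
E(V) - 3850 = (650 + 26*(-1)) - 3850 = (650 - 26) - 3850 = 624 - 3850 = -3226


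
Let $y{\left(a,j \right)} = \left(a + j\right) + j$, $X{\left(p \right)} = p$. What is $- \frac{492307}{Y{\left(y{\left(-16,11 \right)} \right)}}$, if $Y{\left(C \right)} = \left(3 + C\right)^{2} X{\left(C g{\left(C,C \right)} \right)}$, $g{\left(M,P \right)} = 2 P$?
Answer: $- \frac{492307}{5832} \approx -84.415$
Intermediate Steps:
$y{\left(a,j \right)} = a + 2 j$
$Y{\left(C \right)} = 2 C^{2} \left(3 + C\right)^{2}$ ($Y{\left(C \right)} = \left(3 + C\right)^{2} C 2 C = \left(3 + C\right)^{2} \cdot 2 C^{2} = 2 C^{2} \left(3 + C\right)^{2}$)
$- \frac{492307}{Y{\left(y{\left(-16,11 \right)} \right)}} = - \frac{492307}{2 \left(-16 + 2 \cdot 11\right)^{2} \left(3 + \left(-16 + 2 \cdot 11\right)\right)^{2}} = - \frac{492307}{2 \left(-16 + 22\right)^{2} \left(3 + \left(-16 + 22\right)\right)^{2}} = - \frac{492307}{2 \cdot 6^{2} \left(3 + 6\right)^{2}} = - \frac{492307}{2 \cdot 36 \cdot 9^{2}} = - \frac{492307}{2 \cdot 36 \cdot 81} = - \frac{492307}{5832}$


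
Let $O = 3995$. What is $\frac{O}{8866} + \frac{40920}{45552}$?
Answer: $\frac{436520}{323609} \approx 1.3489$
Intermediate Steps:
$\frac{O}{8866} + \frac{40920}{45552} = \frac{3995}{8866} + \frac{40920}{45552} = 3995 \cdot \frac{1}{8866} + 40920 \cdot \frac{1}{45552} = \frac{3995}{8866} + \frac{1705}{1898} = \frac{436520}{323609}$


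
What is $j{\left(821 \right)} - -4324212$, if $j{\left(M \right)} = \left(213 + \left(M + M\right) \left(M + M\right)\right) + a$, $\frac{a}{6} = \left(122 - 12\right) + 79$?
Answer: $7021723$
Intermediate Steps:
$a = 1134$ ($a = 6 \left(\left(122 - 12\right) + 79\right) = 6 \left(110 + 79\right) = 6 \cdot 189 = 1134$)
$j{\left(M \right)} = 1347 + 4 M^{2}$ ($j{\left(M \right)} = \left(213 + \left(M + M\right) \left(M + M\right)\right) + 1134 = \left(213 + 2 M 2 M\right) + 1134 = \left(213 + 4 M^{2}\right) + 1134 = 1347 + 4 M^{2}$)
$j{\left(821 \right)} - -4324212 = \left(1347 + 4 \cdot 821^{2}\right) - -4324212 = \left(1347 + 4 \cdot 674041\right) + 4324212 = \left(1347 + 2696164\right) + 4324212 = 2697511 + 4324212 = 7021723$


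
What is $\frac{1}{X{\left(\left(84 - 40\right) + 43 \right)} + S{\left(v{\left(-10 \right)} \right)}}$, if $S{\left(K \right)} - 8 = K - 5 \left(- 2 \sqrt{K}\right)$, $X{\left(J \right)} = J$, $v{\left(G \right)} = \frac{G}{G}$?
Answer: $\frac{1}{106} \approx 0.009434$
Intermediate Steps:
$v{\left(G \right)} = 1$
$S{\left(K \right)} = 8 + K + 10 \sqrt{K}$ ($S{\left(K \right)} = 8 - \left(- K + 5 \left(-2\right) \sqrt{K}\right) = 8 + \left(K + 10 \sqrt{K}\right) = 8 + K + 10 \sqrt{K}$)
$\frac{1}{X{\left(\left(84 - 40\right) + 43 \right)} + S{\left(v{\left(-10 \right)} \right)}} = \frac{1}{\left(\left(84 - 40\right) + 43\right) + \left(8 + 1 + 10 \sqrt{1}\right)} = \frac{1}{\left(44 + 43\right) + \left(8 + 1 + 10 \cdot 1\right)} = \frac{1}{87 + \left(8 + 1 + 10\right)} = \frac{1}{87 + 19} = \frac{1}{106}$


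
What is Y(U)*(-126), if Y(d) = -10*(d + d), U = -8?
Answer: -20160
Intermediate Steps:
Y(d) = -20*d
Y(U)*(-126) = -20*(-8)*(-126) = 160*(-126) = -20160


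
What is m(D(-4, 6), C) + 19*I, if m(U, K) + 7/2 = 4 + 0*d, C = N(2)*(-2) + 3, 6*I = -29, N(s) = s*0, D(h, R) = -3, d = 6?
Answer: -274/3 ≈ -91.333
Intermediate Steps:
N(s) = 0
I = -29/6 (I = (⅙)*(-29) = -29/6 ≈ -4.8333)
C = 3 (C = 0*(-2) + 3 = 0 + 3 = 3)
m(U, K) = ½ (m(U, K) = -7/2 + (4 + 0*6) = -7/2 + (4 + 0) = -7/2 + 4 = ½)
m(D(-4, 6), C) + 19*I = ½ + 19*(-29/6) = ½ - 551/6 = -274/3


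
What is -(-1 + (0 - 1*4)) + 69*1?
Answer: 74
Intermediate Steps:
-(-1 + (0 - 1*4)) + 69*1 = -(-1 + (0 - 4)) + 69 = -(-1 - 4) + 69 = -1*(-5) + 69 = 5 + 69 = 74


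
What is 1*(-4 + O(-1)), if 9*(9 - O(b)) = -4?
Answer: 49/9 ≈ 5.4444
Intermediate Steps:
O(b) = 85/9 (O(b) = 9 - 1/9*(-4) = 9 + 4/9 = 85/9)
1*(-4 + O(-1)) = 1*(-4 + 85/9) = 1*(49/9) = 49/9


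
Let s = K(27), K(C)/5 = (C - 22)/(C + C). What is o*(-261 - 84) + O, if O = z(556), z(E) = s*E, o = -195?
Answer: 1823375/27 ≈ 67532.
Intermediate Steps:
K(C) = 5*(-22 + C)/(2*C) (K(C) = 5*((C - 22)/(C + C)) = 5*((-22 + C)/((2*C))) = 5*((-22 + C)*(1/(2*C))) = 5*((-22 + C)/(2*C)) = 5*(-22 + C)/(2*C))
s = 25/54 (s = 5/2 - 55/27 = 25/54 ≈ 0.46296)
z(E) = 25*E/54
O = 6950/27 (O = (25/54)*556 = 6950/27 ≈ 257.41)
o*(-261 - 84) + O = -195*(-261 - 84) + 6950/27 = -195*(-345) + 6950/27 = 67275 + 6950/27 = 1823375/27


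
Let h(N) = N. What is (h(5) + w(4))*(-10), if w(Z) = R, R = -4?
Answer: -10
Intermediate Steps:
w(Z) = -4
(h(5) + w(4))*(-10) = (5 - 4)*(-10) = 1*(-10) = -10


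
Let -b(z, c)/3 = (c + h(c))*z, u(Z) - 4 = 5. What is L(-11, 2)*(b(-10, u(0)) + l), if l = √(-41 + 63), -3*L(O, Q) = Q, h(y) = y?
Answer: -360 - 2*√22/3 ≈ -363.13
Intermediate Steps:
L(O, Q) = -Q/3
u(Z) = 9 (u(Z) = 4 + 5 = 9)
l = √22 ≈ 4.6904
b(z, c) = -6*c*z (b(z, c) = -3*(c + c)*z = -3*2*c*z = -6*c*z)
L(-11, 2)*(b(-10, u(0)) + l) = (-⅓*2)*(-6*9*(-10) + √22) = -2*(540 + √22)/3 = -360 - 2*√22/3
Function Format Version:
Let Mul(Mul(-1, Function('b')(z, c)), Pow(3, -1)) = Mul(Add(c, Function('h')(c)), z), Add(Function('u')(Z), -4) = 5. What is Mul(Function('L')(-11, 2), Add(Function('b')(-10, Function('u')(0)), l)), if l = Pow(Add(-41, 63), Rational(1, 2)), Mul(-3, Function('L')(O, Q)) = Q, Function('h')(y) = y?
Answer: Add(-360, Mul(Rational(-2, 3), Pow(22, Rational(1, 2)))) ≈ -363.13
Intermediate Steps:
Function('L')(O, Q) = Mul(Rational(-1, 3), Q)
Function('u')(Z) = 9 (Function('u')(Z) = Add(4, 5) = 9)
l = Pow(22, Rational(1, 2)) ≈ 4.6904
Function('b')(z, c) = Mul(-6, c, z) (Function('b')(z, c) = Mul(-3, Mul(Add(c, c), z)) = Mul(-3, Mul(Mul(2, c), z)) = Mul(-3, Mul(2, c, z)) = Mul(-6, c, z))
Mul(Function('L')(-11, 2), Add(Function('b')(-10, Function('u')(0)), l)) = Mul(Mul(Rational(-1, 3), 2), Add(Mul(-6, 9, -10), Pow(22, Rational(1, 2)))) = Mul(Rational(-2, 3), Add(540, Pow(22, Rational(1, 2)))) = Add(-360, Mul(Rational(-2, 3), Pow(22, Rational(1, 2))))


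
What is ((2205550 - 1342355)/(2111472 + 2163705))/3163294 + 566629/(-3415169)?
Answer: -7662884654925363947/46185522082081033422 ≈ -0.16592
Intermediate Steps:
((2205550 - 1342355)/(2111472 + 2163705))/3163294 + 566629/(-3415169) = (863195/4275177)*(1/3163294) + 566629*(-1/3415169) = (863195*(1/4275177))*(1/3163294) - 566629/3415169 = (863195/4275177)*(1/3163294) - 566629/3415169 = 863195/13523641753038 - 566629/3415169 = -7662884654925363947/46185522082081033422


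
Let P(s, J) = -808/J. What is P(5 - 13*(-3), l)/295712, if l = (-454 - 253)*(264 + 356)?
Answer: 1/160423760 ≈ 6.2335e-9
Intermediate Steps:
l = -438340 (l = -707*620 = -438340)
P(5 - 13*(-3), l)/295712 = -808/(-438340)/295712 = -808*(-1/438340)*(1/295712) = (2/1085)*(1/295712) = 1/160423760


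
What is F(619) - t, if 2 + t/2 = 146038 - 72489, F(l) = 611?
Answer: -146483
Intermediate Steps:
t = 147094 (t = -4 + 2*(146038 - 72489) = -4 + 2*73549 = -4 + 147098 = 147094)
F(619) - t = 611 - 1*147094 = 611 - 147094 = -146483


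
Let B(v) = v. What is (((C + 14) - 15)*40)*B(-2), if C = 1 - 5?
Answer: 400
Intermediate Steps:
C = -4
(((C + 14) - 15)*40)*B(-2) = (((-4 + 14) - 15)*40)*(-2) = ((10 - 15)*40)*(-2) = -5*40*(-2) = -200*(-2) = 400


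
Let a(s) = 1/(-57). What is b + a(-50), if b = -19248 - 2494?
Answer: -1239295/57 ≈ -21742.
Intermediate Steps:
a(s) = -1/57
b = -21742
b + a(-50) = -21742 - 1/57 = -1239295/57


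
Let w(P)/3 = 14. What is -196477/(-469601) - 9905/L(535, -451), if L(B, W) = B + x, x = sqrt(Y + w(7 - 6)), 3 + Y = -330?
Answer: -2432204075043/134548200116 + 9905*I*sqrt(291)/286516 ≈ -18.077 + 0.58973*I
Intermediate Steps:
Y = -333 (Y = -3 - 330 = -333)
w(P) = 42 (w(P) = 3*14 = 42)
x = I*sqrt(291) (x = sqrt(-333 + 42) = sqrt(-291) = I*sqrt(291) ≈ 17.059*I)
L(B, W) = B + I*sqrt(291)
-196477/(-469601) - 9905/L(535, -451) = -196477/(-469601) - 9905/(535 + I*sqrt(291)) = -196477*(-1/469601) - 9905/(535 + I*sqrt(291)) = 196477/469601 - 9905/(535 + I*sqrt(291))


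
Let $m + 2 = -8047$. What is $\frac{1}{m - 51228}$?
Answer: $- \frac{1}{59277} \approx -1.687 \cdot 10^{-5}$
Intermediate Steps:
$m = -8049$ ($m = -2 - 8047 = -8049$)
$\frac{1}{m - 51228} = \frac{1}{-8049 - 51228} = \frac{1}{-59277} = - \frac{1}{59277}$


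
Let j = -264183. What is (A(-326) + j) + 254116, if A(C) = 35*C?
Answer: -21477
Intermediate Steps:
(A(-326) + j) + 254116 = (35*(-326) - 264183) + 254116 = (-11410 - 264183) + 254116 = -275593 + 254116 = -21477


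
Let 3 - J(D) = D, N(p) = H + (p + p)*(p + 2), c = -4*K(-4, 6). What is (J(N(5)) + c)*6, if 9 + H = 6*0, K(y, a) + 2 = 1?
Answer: -324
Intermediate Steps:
K(y, a) = -1 (K(y, a) = -2 + 1 = -1)
H = -9 (H = -9 + 6*0 = -9 + 0 = -9)
c = 4 (c = -4*(-1) = 4)
N(p) = -9 + 2*p*(2 + p) (N(p) = -9 + (p + p)*(p + 2) = -9 + (2*p)*(2 + p) = -9 + 2*p*(2 + p))
J(D) = 3 - D
(J(N(5)) + c)*6 = ((3 - (-9 + 2*5² + 4*5)) + 4)*6 = ((3 - (-9 + 2*25 + 20)) + 4)*6 = ((3 - (-9 + 50 + 20)) + 4)*6 = ((3 - 1*61) + 4)*6 = ((3 - 61) + 4)*6 = (-58 + 4)*6 = -54*6 = -324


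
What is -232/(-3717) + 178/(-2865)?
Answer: 1018/3549735 ≈ 0.00028678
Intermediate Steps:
-232/(-3717) + 178/(-2865) = -232*(-1/3717) + 178*(-1/2865) = 232/3717 - 178/2865 = 1018/3549735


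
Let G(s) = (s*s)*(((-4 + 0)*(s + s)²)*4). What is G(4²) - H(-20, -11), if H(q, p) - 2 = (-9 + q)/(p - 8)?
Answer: -79691843/19 ≈ -4.1943e+6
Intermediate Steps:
G(s) = -64*s⁴ (G(s) = s²*(-4*4*s²*4) = s²*(-16*s²*4) = s²*(-64*s²) = -64*s⁴)
H(q, p) = 2 + (-9 + q)/(-8 + p) (H(q, p) = 2 + (-9 + q)/(p - 8) = 2 + (-9 + q)/(-8 + p))
G(4²) - H(-20, -11) = -64*(4²)⁴ - (-25 - 20 + 2*(-11))/(-8 - 11) = -64*16⁴ - (-25 - 20 - 22)/(-19) = -64*65536 - (-1)*(-67)/19 = -4194304 - 1*67/19 = -4194304 - 67/19 = -79691843/19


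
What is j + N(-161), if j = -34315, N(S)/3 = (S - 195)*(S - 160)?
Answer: 308513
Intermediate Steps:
N(S) = 3*(-195 + S)*(-160 + S) (N(S) = 3*((S - 195)*(S - 160)) = 3*((-195 + S)*(-160 + S)) = 3*(-195 + S)*(-160 + S))
j + N(-161) = -34315 + (93600 - 1065*(-161) + 3*(-161)²) = -34315 + (93600 + 171465 + 3*25921) = -34315 + (93600 + 171465 + 77763) = -34315 + 342828 = 308513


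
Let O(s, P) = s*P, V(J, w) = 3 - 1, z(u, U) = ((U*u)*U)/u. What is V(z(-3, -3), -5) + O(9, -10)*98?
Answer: -8818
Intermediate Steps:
z(u, U) = U**2 (z(u, U) = (u*U**2)/u = U**2)
V(J, w) = 2
O(s, P) = P*s
V(z(-3, -3), -5) + O(9, -10)*98 = 2 - 10*9*98 = 2 - 90*98 = 2 - 8820 = -8818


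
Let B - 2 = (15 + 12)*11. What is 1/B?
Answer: 1/299 ≈ 0.0033445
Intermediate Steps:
B = 299 (B = 2 + (15 + 12)*11 = 2 + 27*11 = 2 + 297 = 299)
1/B = 1/299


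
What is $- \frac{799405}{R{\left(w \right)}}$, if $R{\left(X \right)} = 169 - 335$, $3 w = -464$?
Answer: $\frac{799405}{166} \approx 4815.7$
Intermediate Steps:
$w = - \frac{464}{3}$ ($w = \frac{1}{3} \left(-464\right) = - \frac{464}{3} \approx -154.67$)
$R{\left(X \right)} = -166$ ($R{\left(X \right)} = 169 - 335 = -166$)
$- \frac{799405}{R{\left(w \right)}} = - \frac{799405}{-166} = \left(-799405\right) \left(- \frac{1}{166}\right) = \frac{799405}{166}$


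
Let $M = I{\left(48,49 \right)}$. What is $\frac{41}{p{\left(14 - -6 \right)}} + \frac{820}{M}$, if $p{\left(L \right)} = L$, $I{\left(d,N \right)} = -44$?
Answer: $- \frac{3649}{220} \approx -16.586$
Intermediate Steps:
$M = -44$
$\frac{41}{p{\left(14 - -6 \right)}} + \frac{820}{M} = \frac{41}{14 - -6} + \frac{820}{-44} = \frac{41}{14 + 6} + 820 \left(- \frac{1}{44}\right) = \frac{41}{20} - \frac{205}{11} = - \frac{3649}{220}$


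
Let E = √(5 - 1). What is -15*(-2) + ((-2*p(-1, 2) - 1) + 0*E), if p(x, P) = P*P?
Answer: 21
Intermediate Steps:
p(x, P) = P²
E = 2 (E = √4 = 2)
-15*(-2) + ((-2*p(-1, 2) - 1) + 0*E) = -15*(-2) + ((-2*2² - 1) + 0*2) = 30 + ((-2*4 - 1) + 0) = 30 + ((-8 - 1) + 0) = 30 + (-9 + 0) = 30 - 9 = 21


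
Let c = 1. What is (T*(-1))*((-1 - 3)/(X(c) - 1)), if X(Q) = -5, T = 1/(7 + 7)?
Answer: -1/21 ≈ -0.047619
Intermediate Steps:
T = 1/14 ≈ 0.071429
(T*(-1))*((-1 - 3)/(X(c) - 1)) = ((1/14)*(-1))*((-1 - 3)/(-5 - 1)) = -(-2)/(7*(-6)) = -(-2)*(-1)/(7*6) = -1/14*2/3 = -1/21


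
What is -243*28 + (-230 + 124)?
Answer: -6910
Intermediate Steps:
-243*28 + (-230 + 124) = -6804 - 106 = -6910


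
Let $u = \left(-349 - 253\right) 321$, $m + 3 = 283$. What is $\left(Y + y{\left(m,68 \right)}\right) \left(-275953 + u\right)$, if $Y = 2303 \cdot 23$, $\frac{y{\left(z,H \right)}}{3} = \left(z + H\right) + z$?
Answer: $-25736753335$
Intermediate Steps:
$m = 280$ ($m = -3 + 283 = 280$)
$y{\left(z,H \right)} = 3 H + 6 z$ ($y{\left(z,H \right)} = 3 \left(\left(z + H\right) + z\right) = 3 \left(\left(H + z\right) + z\right) = 3 \left(H + 2 z\right) = 3 H + 6 z$)
$Y = 52969$
$u = -193242$ ($u = \left(-602\right) 321 = -193242$)
$\left(Y + y{\left(m,68 \right)}\right) \left(-275953 + u\right) = \left(52969 + \left(3 \cdot 68 + 6 \cdot 280\right)\right) \left(-275953 - 193242\right) = \left(52969 + \left(204 + 1680\right)\right) \left(-469195\right) = \left(52969 + 1884\right) \left(-469195\right) = 54853 \left(-469195\right) = -25736753335$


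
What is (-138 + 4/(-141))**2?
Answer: 378769444/19881 ≈ 19052.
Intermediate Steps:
(-138 + 4/(-141))**2 = (-138 + 4*(-1/141))**2 = (-138 - 4/141)**2 = (-19462/141)**2 = 378769444/19881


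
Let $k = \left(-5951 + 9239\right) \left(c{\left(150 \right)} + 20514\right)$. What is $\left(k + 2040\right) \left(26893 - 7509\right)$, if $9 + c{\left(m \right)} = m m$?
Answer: $2740945672320$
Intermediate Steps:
$c{\left(m \right)} = -9 + m^{2}$ ($c{\left(m \right)} = -9 + m m = -9 + m^{2}$)
$k = 141400440$ ($k = \left(-5951 + 9239\right) \left(\left(-9 + 150^{2}\right) + 20514\right) = 3288 \left(\left(-9 + 22500\right) + 20514\right) = 3288 \left(22491 + 20514\right) = 3288 \cdot 43005 = 141400440$)
$\left(k + 2040\right) \left(26893 - 7509\right) = \left(141400440 + 2040\right) \left(26893 - 7509\right) = 141402480 \cdot 19384 = 2740945672320$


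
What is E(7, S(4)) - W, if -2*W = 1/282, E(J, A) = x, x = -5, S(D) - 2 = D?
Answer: -2819/564 ≈ -4.9982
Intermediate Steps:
S(D) = 2 + D
E(J, A) = -5
W = -1/564 (W = -½/282 = -½*1/282 = -1/564 ≈ -0.0017731)
E(7, S(4)) - W = -5 - 1*(-1/564) = -5 + 1/564 = -2819/564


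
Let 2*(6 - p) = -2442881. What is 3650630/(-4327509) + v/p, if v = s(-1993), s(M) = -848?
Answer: -8925437927854/10571641443537 ≈ -0.84428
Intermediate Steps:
p = 2442893/2 (p = 6 - 1/2*(-2442881) = 6 + 2442881/2 = 2442893/2 ≈ 1.2214e+6)
v = -848
3650630/(-4327509) + v/p = 3650630/(-4327509) - 848/2442893/2 = 3650630*(-1/4327509) - 848*2/2442893 = -3650630/4327509 - 1696/2442893 = -8925437927854/10571641443537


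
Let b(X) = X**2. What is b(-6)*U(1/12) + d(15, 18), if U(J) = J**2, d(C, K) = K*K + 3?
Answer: 1309/4 ≈ 327.25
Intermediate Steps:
d(C, K) = 3 + K**2 (d(C, K) = K**2 + 3 = 3 + K**2)
b(-6)*U(1/12) + d(15, 18) = (-6)**2*(1/12)**2 + (3 + 18**2) = 36*(1/12)**2 + (3 + 324) = 36*(1/144) + 327 = 1/4 + 327 = 1309/4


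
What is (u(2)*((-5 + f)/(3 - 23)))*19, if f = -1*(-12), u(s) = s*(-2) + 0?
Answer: 133/5 ≈ 26.600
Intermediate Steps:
u(s) = -2*s (u(s) = -2*s + 0 = -2*s)
f = 12
(u(2)*((-5 + f)/(3 - 23)))*19 = ((-2*2)*((-5 + 12)/(3 - 23)))*19 = -28/(-20)*19 = -28*(-1)/20*19 = -4*(-7/20)*19 = (7/5)*19 = 133/5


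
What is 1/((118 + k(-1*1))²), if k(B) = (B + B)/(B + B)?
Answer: 1/14161 ≈ 7.0616e-5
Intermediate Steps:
k(B) = 1 (k(B) = (2*B)/((2*B)) = (2*B)*(1/(2*B)) = 1)
1/((118 + k(-1*1))²) = 1/((118 + 1)²) = 1/(119²) = 1/14161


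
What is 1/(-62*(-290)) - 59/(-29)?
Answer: 36581/17980 ≈ 2.0345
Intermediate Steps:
1/(-62*(-290)) - 59/(-29) = -1/62*(-1/290) - 59*(-1/29) = 1/17980 + 59/29 = 36581/17980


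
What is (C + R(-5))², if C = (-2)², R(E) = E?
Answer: 1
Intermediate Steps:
C = 4
(C + R(-5))² = (4 - 5)² = (-1)² = 1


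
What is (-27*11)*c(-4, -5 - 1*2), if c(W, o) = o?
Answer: 2079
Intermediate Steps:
(-27*11)*c(-4, -5 - 1*2) = (-27*11)*(-5 - 1*2) = -297*(-5 - 2) = -297*(-7) = 2079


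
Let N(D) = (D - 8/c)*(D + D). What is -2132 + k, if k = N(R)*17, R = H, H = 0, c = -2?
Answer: -2132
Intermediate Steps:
R = 0
N(D) = 2*D*(4 + D) (N(D) = (D - 8/(-2))*(D + D) = (D - 8*(-1/2))*(2*D) = (D + 4)*(2*D) = (4 + D)*(2*D) = 2*D*(4 + D))
k = 0 (k = (2*0*(4 + 0))*17 = (2*0*4)*17 = 0*17 = 0)
-2132 + k = -2132 + 0 = -2132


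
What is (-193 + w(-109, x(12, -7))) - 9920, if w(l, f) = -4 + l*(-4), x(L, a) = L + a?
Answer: -9681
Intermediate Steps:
w(l, f) = -4 - 4*l
(-193 + w(-109, x(12, -7))) - 9920 = (-193 + (-4 - 4*(-109))) - 9920 = (-193 + (-4 + 436)) - 9920 = (-193 + 432) - 9920 = 239 - 9920 = -9681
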